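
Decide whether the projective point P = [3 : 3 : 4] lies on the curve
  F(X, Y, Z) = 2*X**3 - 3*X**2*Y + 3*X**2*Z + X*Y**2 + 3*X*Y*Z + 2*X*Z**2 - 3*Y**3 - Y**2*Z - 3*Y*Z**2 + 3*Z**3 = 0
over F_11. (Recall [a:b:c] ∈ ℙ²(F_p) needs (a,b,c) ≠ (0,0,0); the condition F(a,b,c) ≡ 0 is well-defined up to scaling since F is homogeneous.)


F(3,3,4) ≡ 1 (mod 11); P is NOT on the curve.

Evaluate F(3, 3, 4) term-by-term (mod 11).
  2*X**3 ↦ 2·27·1·1 = 54
  -3*X**2*Y ↦ -3·9·3·1 = -81
  3*X**2*Z ↦ 3·9·1·4 = 108
  X*Y**2 ↦ 1·3·9·1 = 27
  3*X*Y*Z ↦ 3·3·3·4 = 108
  2*X*Z**2 ↦ 2·3·1·16 = 96
  -3*Y**3 ↦ -3·1·27·1 = -81
  -Y**2*Z ↦ -1·1·9·4 = -36
  -3*Y*Z**2 ↦ -3·1·3·16 = -144
  3*Z**3 ↦ 3·1·1·64 = 192
Sum: F(3, 3, 4) = (54) + (-81) + (108) + (27) + (108) + (96) + (-81) + (-36) + (-144) + (192) = 243.
Reducing mod 11: 243 ≡ 1 (mod 11).
Since F(a, b, c) ≡ 1 ≠ 0 (mod 11), P does NOT lie on the curve.


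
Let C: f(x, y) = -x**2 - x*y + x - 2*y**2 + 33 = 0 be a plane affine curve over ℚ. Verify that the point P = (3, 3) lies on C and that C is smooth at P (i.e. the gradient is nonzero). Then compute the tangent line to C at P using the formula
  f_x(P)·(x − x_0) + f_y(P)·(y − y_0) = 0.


Tangent line at P: -8*x - 15*y + 69 = 0.

Step 1: f(3, 3) = 0, so P lies on C.
Step 2: partial derivatives
  f_x(x, y) = -2*x - y + 1, f_y(x, y) = -x - 4*y.
  f_x(P) = -8, f_y(P) = -15 (gradient nonzero, so P is smooth).
Step 3: tangent line at P: -8·(x − 3) + -15·(y − 3) = 0.
Expanding: -8*x - 15*y + 69 = 0.


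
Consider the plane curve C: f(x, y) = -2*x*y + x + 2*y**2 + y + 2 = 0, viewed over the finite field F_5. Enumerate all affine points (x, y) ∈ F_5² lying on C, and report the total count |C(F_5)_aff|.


Affine F_5-points: {(0, 1), (3, 0), (4, 2), (4, 4)}; count = 4.

For each of the 25 pairs (x, y) ∈ F_5², evaluate f(x, y) mod 5. Record the zeros.
  x = 0: [0↦2, 1↦0, 2↦2, 3↦3, 4↦3]  zeros at y ∈ {1}
  x = 1: [0↦3, 1↦4, 2↦4, 3↦3, 4↦1]  zeros at y ∈ ∅
  x = 2: [0↦4, 1↦3, 2↦1, 3↦3, 4↦4]  zeros at y ∈ ∅
  x = 3: [0↦0, 1↦2, 2↦3, 3↦3, 4↦2]  zeros at y ∈ {0}
  x = 4: [0↦1, 1↦1, 2↦0, 3↦3, 4↦0]  zeros at y ∈ {2, 4}
Collecting zeros: affine points = {(0, 1), (3, 0), (4, 2), (4, 4)}.
Total count |C(F_5)_aff| = 4.


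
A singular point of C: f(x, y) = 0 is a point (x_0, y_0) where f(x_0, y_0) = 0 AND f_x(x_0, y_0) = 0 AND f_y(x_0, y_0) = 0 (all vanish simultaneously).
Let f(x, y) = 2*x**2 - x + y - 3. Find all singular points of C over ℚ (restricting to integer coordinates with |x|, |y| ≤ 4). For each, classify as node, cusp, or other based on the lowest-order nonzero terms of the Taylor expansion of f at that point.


No singular points in the scanned grid; C is smooth there.

Compute partial derivatives:
  f_x = 4*x - 1.
  f_y = 1.
f_y = 1 is a nonzero constant, so f_y never vanishes: no point (x, y) can satisfy f = f_x = f_y = 0. In particular no (x, y) ∈ {−4, ..., 4}² is singular; the curve is smooth.


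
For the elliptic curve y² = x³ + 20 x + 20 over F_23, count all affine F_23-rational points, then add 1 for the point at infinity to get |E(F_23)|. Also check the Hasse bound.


Affine points = {(1, 8), (1, 15), (4, 7), (4, 16), (8, 5), (8, 18), (9, 3), (9, 20), (10, 1), (10, 22), (13, 4), (13, 19), (14, 10), (14, 13), (17, 11), (17, 12), (18, 5), (18, 18), (20, 5), (20, 18), (21, 8), (21, 15)}; affine count = 22; |E(F_23)| = 23.

Discriminant check: Δ ∝ 4a³ + 27b² = 4·20³ + 27·20² = 4·8000 + 27·400 ≡ 20 (mod 23). Nonzero ⇒ E is nonsingular.
For each x ∈ F_23, compute rhs = x³ + 20·x + 20 mod 23, then count y ∈ F_23 with y² ≡ rhs.
  x = 0: rhs = 20, matching y values: none (0 points).
  x = 1: rhs = 18, matching y values: 8, 15 (2 points).
  x = 2: rhs = 22, matching y values: none (0 points).
  x = 3: rhs = 15, matching y values: none (0 points).
  x = 4: rhs = 3, matching y values: 7, 16 (2 points).
  x = 5: rhs = 15, matching y values: none (0 points).
  x = 6: rhs = 11, matching y values: none (0 points).
  x = 7: rhs = 20, matching y values: none (0 points).
  x = 8: rhs = 2, matching y values: 5, 18 (2 points).
  x = 9: rhs = 9, matching y values: 3, 20 (2 points).
  x = 10: rhs = 1, matching y values: 1, 22 (2 points).
  x = 11: rhs = 7, matching y values: none (0 points).
  x = 12: rhs = 10, matching y values: none (0 points).
  x = 13: rhs = 16, matching y values: 4, 19 (2 points).
  x = 14: rhs = 8, matching y values: 10, 13 (2 points).
  x = 15: rhs = 15, matching y values: none (0 points).
  x = 16: rhs = 20, matching y values: none (0 points).
  x = 17: rhs = 6, matching y values: 11, 12 (2 points).
  x = 18: rhs = 2, matching y values: 5, 18 (2 points).
  x = 19: rhs = 14, matching y values: none (0 points).
  x = 20: rhs = 2, matching y values: 5, 18 (2 points).
  x = 21: rhs = 18, matching y values: 8, 15 (2 points).
  x = 22: rhs = 22, matching y values: none (0 points).
Total affine count: 22.
Full point count |E(F_23)| = 22 + 1 = 23.
Hasse bound: |23 − (23+1)| = |-1| = 1 ≤ 2√23 ≈ 9.5917 ✓.


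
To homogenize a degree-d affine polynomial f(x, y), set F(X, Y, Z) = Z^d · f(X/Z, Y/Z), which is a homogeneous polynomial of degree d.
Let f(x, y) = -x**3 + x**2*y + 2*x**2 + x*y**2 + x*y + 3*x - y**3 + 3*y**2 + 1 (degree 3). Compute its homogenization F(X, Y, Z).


F(X, Y, Z) = -X**3 + X**2*Y + 2*X**2*Z + X*Y**2 + X*Y*Z + 3*X*Z**2 - Y**3 + 3*Y**2*Z + Z**3

deg(f) = 3.
Substitute x = X/Z, y = Y/Z into f, then multiply by Z^3.
  monomial -1·x^3·y^0 ↦ -1·X^3·Y^0·Z^0.
  monomial 1·x^2·y^1 ↦ 1·X^2·Y^1·Z^0.
  monomial 2·x^2·y^0 ↦ 2·X^2·Y^0·Z^1.
  monomial 1·x^1·y^2 ↦ 1·X^1·Y^2·Z^0.
  monomial 1·x^1·y^1 ↦ 1·X^1·Y^1·Z^1.
  monomial 3·x^1·y^0 ↦ 3·X^1·Y^0·Z^2.
  monomial -1·x^0·y^3 ↦ -1·X^0·Y^3·Z^0.
  monomial 3·x^0·y^2 ↦ 3·X^0·Y^2·Z^1.
  monomial 1·x^0·y^0 ↦ 1·X^0·Y^0·Z^3.
Collecting: F(X, Y, Z) = -X**3 + X**2*Y + 2*X**2*Z + X*Y**2 + X*Y*Z + 3*X*Z**2 - Y**3 + 3*Y**2*Z + Z**3.


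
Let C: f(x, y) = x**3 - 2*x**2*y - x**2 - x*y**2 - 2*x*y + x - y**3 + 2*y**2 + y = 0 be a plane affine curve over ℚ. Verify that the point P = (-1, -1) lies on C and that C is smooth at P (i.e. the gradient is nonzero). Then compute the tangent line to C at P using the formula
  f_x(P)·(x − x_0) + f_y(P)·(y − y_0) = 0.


Tangent line at P: 3*x - 8*y - 5 = 0.

Step 1: f(-1, -1) = 0, so P lies on C.
Step 2: partial derivatives
  f_x(x, y) = 3*x**2 - 4*x*y - 2*x - y**2 - 2*y + 1, f_y(x, y) = -2*x**2 - 2*x*y - 2*x - 3*y**2 + 4*y + 1.
  f_x(P) = 3, f_y(P) = -8 (gradient nonzero, so P is smooth).
Step 3: tangent line at P: 3·(x − -1) + -8·(y − -1) = 0.
Expanding: 3*x - 8*y - 5 = 0.


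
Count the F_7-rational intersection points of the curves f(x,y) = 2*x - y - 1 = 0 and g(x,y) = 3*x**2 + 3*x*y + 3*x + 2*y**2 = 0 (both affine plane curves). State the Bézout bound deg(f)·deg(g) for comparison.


Common zeros: ∅; count = 0; Bézout bound = 2.

deg(f) = 1, deg(g) = 2, so Bézout bound = 2.
Scan x ∈ F_7. For each x, list the y ∈ F_7 with f(x, y) ≡ 0 and those with g(x, y) ≡ 0 (mod 7); the common zeros in that column are the intersection.
  x = 0: f ≡ 0 at y ∈ {6}; g ≡ 0 at y ∈ {0}; common: ∅.
  x = 1: f ≡ 0 at y ∈ {1}; g ≡ 0 at y ∈ ∅; common: ∅.
  x = 2: f ≡ 0 at y ∈ {3}; g ≡ 0 at y ∈ {5, 6}; common: ∅.
  x = 3: f ≡ 0 at y ∈ {5}; g ≡ 0 at y ∈ ∅; common: ∅.
  x = 4: f ≡ 0 at y ∈ {0}; g ≡ 0 at y ∈ {4}; common: ∅.
  x = 5: f ≡ 0 at y ∈ {2}; g ≡ 0 at y ∈ {4, 6}; common: ∅.
  x = 6: f ≡ 0 at y ∈ {4}; g ≡ 0 at y ∈ {0, 5}; common: ∅.
Collecting: common zeros = ∅, so the count is 0.
Comparison with the Bézout bound: 0 ≤ 2 = deg(f)·deg(g), as expected for curves with no common component (the affine F_7-count falls short of the bound because intersections may lie at infinity, over extension fields, or carry multiplicity).


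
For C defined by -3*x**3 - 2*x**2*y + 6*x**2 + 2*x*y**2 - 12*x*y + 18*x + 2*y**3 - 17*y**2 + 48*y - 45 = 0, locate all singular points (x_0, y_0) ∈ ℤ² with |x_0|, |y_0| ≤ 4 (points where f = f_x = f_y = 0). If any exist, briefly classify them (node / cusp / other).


Singular points: {(0, 3)}; classification: cusp.

Compute partial derivatives:
  f_x = -9*x**2 - 4*x*y + 12*x + 2*y**2 - 12*y + 18.
  f_y = -2*x**2 + 4*x*y - 12*x + 6*y**2 - 34*y + 48.
Scan x_0 ∈ {−4, ..., 4}. For each x_0, f_y(x_0, y) is a polynomial in y; find its integer roots y ∈ {−4, ..., 4}, then test f_x and f at those candidates.
  x = -4: f_y(-4, y) = 6*y**2 - 50*y + 64; no integer root y with |y| ≤ 4.
  x = -3: f_y(-3, y) = 6*y**2 - 46*y + 66; no integer root y with |y| ≤ 4.
  x = -2: f_y(-2, y) = 6*y**2 - 42*y + 64; no integer root y with |y| ≤ 4.
  x = -1: f_y(-1, y) = 6*y**2 - 38*y + 58; no integer root y with |y| ≤ 4.
  x = 0: f_y(0, y) = 6*y**2 - 34*y + 48; vanishes at y ∈ {3}. (0, 3): f_x = 0, f = 0 — SINGULAR.
  x = 1: f_y(1, y) = 6*y**2 - 30*y + 34; no integer root y with |y| ≤ 4.
  x = 2: f_y(2, y) = 6*y**2 - 26*y + 16; no integer root y with |y| ≤ 4.
  x = 3: f_y(3, y) = 6*y**2 - 22*y - 6; no integer root y with |y| ≤ 4.
  x = 4: f_y(4, y) = 6*y**2 - 18*y - 32; no integer root y with |y| ≤ 4.
Only singular point on the grid: (0, 3).
Classify: substitute x = 0 + u, y = 3 + v and expand: f = -3*u**3 - 2*u**2*v + 2*u*v**2 + 2*v**3 + v**2.
No constant or linear terms (consistent with a singular point). Quadratic part: v**2. Cubic part: -3*u**3 - 2*u**2*v + 2*u*v**2 + 2*v**3.
The quadratic part v**2 is a perfect square, so there is a single (double) tangent line v = 0, i.e. y = 3. Restricting the cubic part to that line (v = 0) leaves -3*u**3 ≠ 0, so f is not divisible by v and the branch is v² ≈ 3*u**3 to lowest order — this is a cusp.
Classification: cusp.


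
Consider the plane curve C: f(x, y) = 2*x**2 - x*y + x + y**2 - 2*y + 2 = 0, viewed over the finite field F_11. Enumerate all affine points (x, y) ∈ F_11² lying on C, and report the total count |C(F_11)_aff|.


Affine F_11-points: {(1, 7), (2, 7), (2, 8), (4, 1), (4, 5), (7, 1), (7, 8), (9, 5), (9, 6), (10, 6)}; count = 10.

For each of the 121 pairs (x, y) ∈ F_11², evaluate f(x, y) mod 11. Record the zeros.
  x = 0: [0↦2, 1↦1, 2↦2, 3↦5, 4↦10, 5↦6, 6↦4, 7↦4, 8↦6, 9↦10, 10↦5]  zeros at y ∈ ∅
  x = 1: [0↦5, 1↦3, 2↦3, 3↦5, 4↦9, 5↦4, 6↦1, 7↦0, 8↦1, 9↦4, 10↦9]  zeros at y ∈ {7}
  x = 2: [0↦1, 1↦9, 2↦8, 3↦9, 4↦1, 5↦6, 6↦2, 7↦0, 8↦0, 9↦2, 10↦6]  zeros at y ∈ {7, 8}
  x = 3: [0↦1, 1↦8, 2↦6, 3↦6, 4↦8, 5↦1, 6↦7, 7↦4, 8↦3, 9↦4, 10↦7]  zeros at y ∈ ∅
  x = 4: [0↦5, 1↦0, 2↦8, 3↦7, 4↦8, 5↦0, 6↦5, 7↦1, 8↦10, 9↦10, 10↦1]  zeros at y ∈ {1, 5}
  x = 5: [0↦2, 1↦7, 2↦3, 3↦1, 4↦1, 5↦3, 6↦7, 7↦2, 8↦10, 9↦9, 10↦10]  zeros at y ∈ ∅
  x = 6: [0↦3, 1↦7, 2↦2, 3↦10, 4↦9, 5↦10, 6↦2, 7↦7, 8↦3, 9↦1, 10↦1]  zeros at y ∈ ∅
  x = 7: [0↦8, 1↦0, 2↦5, 3↦1, 4↦10, 5↦10, 6↦1, 7↦5, 8↦0, 9↦8, 10↦7]  zeros at y ∈ {1, 8}
  x = 8: [0↦6, 1↦8, 2↦1, 3↦7, 4↦4, 5↦3, 6↦4, 7↦7, 8↦1, 9↦8, 10↦6]  zeros at y ∈ ∅
  x = 9: [0↦8, 1↦9, 2↦1, 3↦6, 4↦2, 5↦0, 6↦0, 7↦2, 8↦6, 9↦1, 10↦9]  zeros at y ∈ {5, 6}
  x = 10: [0↦3, 1↦3, 2↦5, 3↦9, 4↦4, 5↦1, 6↦0, 7↦1, 8↦4, 9↦9, 10↦5]  zeros at y ∈ {6}
Collecting zeros: affine points = {(1, 7), (2, 7), (2, 8), (4, 1), (4, 5), (7, 1), (7, 8), (9, 5), (9, 6), (10, 6)}.
Total count |C(F_11)_aff| = 10.


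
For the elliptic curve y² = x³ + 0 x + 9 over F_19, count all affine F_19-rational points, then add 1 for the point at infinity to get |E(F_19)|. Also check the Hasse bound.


Affine points = {(0, 3), (0, 16), (2, 6), (2, 13), (3, 6), (3, 13), (4, 4), (4, 15), (5, 1), (5, 18), (6, 4), (6, 15), (9, 4), (9, 15), (14, 6), (14, 13), (16, 1), (16, 18), (17, 1), (17, 18)}; affine count = 20; |E(F_19)| = 21.

Discriminant check: Δ ∝ 4a³ + 27b² = 4·0³ + 27·9² = 4·0 + 27·81 ≡ 2 (mod 19). Nonzero ⇒ E is nonsingular.
For each x ∈ F_19, compute rhs = x³ + 0·x + 9 mod 19, then count y ∈ F_19 with y² ≡ rhs.
  x = 0: rhs = 9, matching y values: 3, 16 (2 points).
  x = 1: rhs = 10, matching y values: none (0 points).
  x = 2: rhs = 17, matching y values: 6, 13 (2 points).
  x = 3: rhs = 17, matching y values: 6, 13 (2 points).
  x = 4: rhs = 16, matching y values: 4, 15 (2 points).
  x = 5: rhs = 1, matching y values: 1, 18 (2 points).
  x = 6: rhs = 16, matching y values: 4, 15 (2 points).
  x = 7: rhs = 10, matching y values: none (0 points).
  x = 8: rhs = 8, matching y values: none (0 points).
  x = 9: rhs = 16, matching y values: 4, 15 (2 points).
  x = 10: rhs = 2, matching y values: none (0 points).
  x = 11: rhs = 10, matching y values: none (0 points).
  x = 12: rhs = 8, matching y values: none (0 points).
  x = 13: rhs = 2, matching y values: none (0 points).
  x = 14: rhs = 17, matching y values: 6, 13 (2 points).
  x = 15: rhs = 2, matching y values: none (0 points).
  x = 16: rhs = 1, matching y values: 1, 18 (2 points).
  x = 17: rhs = 1, matching y values: 1, 18 (2 points).
  x = 18: rhs = 8, matching y values: none (0 points).
Total affine count: 20.
Full point count |E(F_19)| = 20 + 1 = 21.
Hasse bound: |21 − (19+1)| = |1| = 1 ≤ 2√19 ≈ 8.7178 ✓.


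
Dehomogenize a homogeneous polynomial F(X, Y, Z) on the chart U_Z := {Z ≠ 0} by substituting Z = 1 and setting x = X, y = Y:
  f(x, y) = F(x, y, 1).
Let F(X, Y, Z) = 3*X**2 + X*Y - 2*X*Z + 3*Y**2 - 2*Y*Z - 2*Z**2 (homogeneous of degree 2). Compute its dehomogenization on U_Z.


f(x, y) = 3*x**2 + x*y - 2*x + 3*y**2 - 2*y - 2

On U_Z we set Z = 1. Each monomial c·X^i·Y^j·Z^k in F becomes c·x^i·y^j·1^k = c·x^i·y^j.
Substituting Z = 1: F(X, Y, 1) = 3*x**2 + x*y - 2*x + 3*y**2 - 2*y - 2.
Note: deg(f) ≤ deg(F) = 2; strict inequality happens when F is divisible by Z (lost terms).


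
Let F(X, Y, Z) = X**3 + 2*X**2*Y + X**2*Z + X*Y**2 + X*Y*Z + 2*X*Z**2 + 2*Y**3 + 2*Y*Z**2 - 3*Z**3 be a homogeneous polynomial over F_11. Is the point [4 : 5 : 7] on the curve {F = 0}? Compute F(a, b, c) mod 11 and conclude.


F(4,5,7) ≡ 8 (mod 11); P is NOT on the curve.

Evaluate F(4, 5, 7) term-by-term (mod 11).
  X**3 ↦ 1·64·1·1 = 64
  2*X**2*Y ↦ 2·16·5·1 = 160
  X**2*Z ↦ 1·16·1·7 = 112
  X*Y**2 ↦ 1·4·25·1 = 100
  X*Y*Z ↦ 1·4·5·7 = 140
  2*X*Z**2 ↦ 2·4·1·49 = 392
  2*Y**3 ↦ 2·1·125·1 = 250
  2*Y*Z**2 ↦ 2·1·5·49 = 490
  -3*Z**3 ↦ -3·1·1·343 = -1029
Sum: F(4, 5, 7) = (64) + (160) + (112) + (100) + (140) + (392) + (250) + (490) + (-1029) = 679.
Reducing mod 11: 679 ≡ 8 (mod 11).
Since F(a, b, c) ≡ 8 ≠ 0 (mod 11), P does NOT lie on the curve.


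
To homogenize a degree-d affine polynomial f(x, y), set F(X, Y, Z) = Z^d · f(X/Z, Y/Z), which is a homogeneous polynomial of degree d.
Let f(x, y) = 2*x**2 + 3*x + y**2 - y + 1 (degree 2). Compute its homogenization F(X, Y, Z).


F(X, Y, Z) = 2*X**2 + 3*X*Z + Y**2 - Y*Z + Z**2

deg(f) = 2.
Substitute x = X/Z, y = Y/Z into f, then multiply by Z^2.
  monomial 2·x^2·y^0 ↦ 2·X^2·Y^0·Z^0.
  monomial 3·x^1·y^0 ↦ 3·X^1·Y^0·Z^1.
  monomial 1·x^0·y^2 ↦ 1·X^0·Y^2·Z^0.
  monomial -1·x^0·y^1 ↦ -1·X^0·Y^1·Z^1.
  monomial 1·x^0·y^0 ↦ 1·X^0·Y^0·Z^2.
Collecting: F(X, Y, Z) = 2*X**2 + 3*X*Z + Y**2 - Y*Z + Z**2.


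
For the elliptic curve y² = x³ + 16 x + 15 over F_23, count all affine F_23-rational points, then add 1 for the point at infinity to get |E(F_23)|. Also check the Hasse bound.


Affine points = {(1, 3), (1, 20), (2, 3), (2, 20), (5, 6), (5, 17), (10, 5), (10, 18), (11, 2), (11, 21), (12, 7), (12, 16), (14, 4), (14, 19), (17, 5), (17, 18), (19, 5), (19, 18), (20, 3), (20, 20)}; affine count = 20; |E(F_23)| = 21.

Discriminant check: Δ ∝ 4a³ + 27b² = 4·16³ + 27·15² = 4·4096 + 27·225 ≡ 11 (mod 23). Nonzero ⇒ E is nonsingular.
For each x ∈ F_23, compute rhs = x³ + 16·x + 15 mod 23, then count y ∈ F_23 with y² ≡ rhs.
  x = 0: rhs = 15, matching y values: none (0 points).
  x = 1: rhs = 9, matching y values: 3, 20 (2 points).
  x = 2: rhs = 9, matching y values: 3, 20 (2 points).
  x = 3: rhs = 21, matching y values: none (0 points).
  x = 4: rhs = 5, matching y values: none (0 points).
  x = 5: rhs = 13, matching y values: 6, 17 (2 points).
  x = 6: rhs = 5, matching y values: none (0 points).
  x = 7: rhs = 10, matching y values: none (0 points).
  x = 8: rhs = 11, matching y values: none (0 points).
  x = 9: rhs = 14, matching y values: none (0 points).
  x = 10: rhs = 2, matching y values: 5, 18 (2 points).
  x = 11: rhs = 4, matching y values: 2, 21 (2 points).
  x = 12: rhs = 3, matching y values: 7, 16 (2 points).
  x = 13: rhs = 5, matching y values: none (0 points).
  x = 14: rhs = 16, matching y values: 4, 19 (2 points).
  x = 15: rhs = 19, matching y values: none (0 points).
  x = 16: rhs = 20, matching y values: none (0 points).
  x = 17: rhs = 2, matching y values: 5, 18 (2 points).
  x = 18: rhs = 17, matching y values: none (0 points).
  x = 19: rhs = 2, matching y values: 5, 18 (2 points).
  x = 20: rhs = 9, matching y values: 3, 20 (2 points).
  x = 21: rhs = 21, matching y values: none (0 points).
  x = 22: rhs = 21, matching y values: none (0 points).
Total affine count: 20.
Full point count |E(F_23)| = 20 + 1 = 21.
Hasse bound: |21 − (23+1)| = |-3| = 3 ≤ 2√23 ≈ 9.5917 ✓.


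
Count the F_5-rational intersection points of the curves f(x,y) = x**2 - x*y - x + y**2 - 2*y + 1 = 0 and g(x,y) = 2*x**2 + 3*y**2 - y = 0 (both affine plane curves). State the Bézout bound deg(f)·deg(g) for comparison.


Common zeros: {(2, 1)}; count = 1; Bézout bound = 4.

deg(f) = 2, deg(g) = 2, so Bézout bound = 4.
Scan x ∈ F_5. For each x, list the y ∈ F_5 with f(x, y) ≡ 0 and those with g(x, y) ≡ 0 (mod 5); the common zeros in that column are the intersection.
  x = 0: f ≡ 0 at y ∈ {1}; g ≡ 0 at y ∈ {0, 2}; common: ∅.
  x = 1: f ≡ 0 at y ∈ {4}; g ≡ 0 at y ∈ ∅; common: ∅.
  x = 2: f ≡ 0 at y ∈ {1, 3}; g ≡ 0 at y ∈ {1}; common: {1}.
  x = 3: f ≡ 0 at y ∈ ∅; g ≡ 0 at y ∈ {1}; common: ∅.
  x = 4: f ≡ 0 at y ∈ {2, 4}; g ≡ 0 at y ∈ ∅; common: ∅.
Collecting: common zeros = {(2, 1)}, so the count is 1.
Comparison with the Bézout bound: 1 ≤ 4 = deg(f)·deg(g), as expected for curves with no common component (the affine F_5-count falls short of the bound because intersections may lie at infinity, over extension fields, or carry multiplicity).


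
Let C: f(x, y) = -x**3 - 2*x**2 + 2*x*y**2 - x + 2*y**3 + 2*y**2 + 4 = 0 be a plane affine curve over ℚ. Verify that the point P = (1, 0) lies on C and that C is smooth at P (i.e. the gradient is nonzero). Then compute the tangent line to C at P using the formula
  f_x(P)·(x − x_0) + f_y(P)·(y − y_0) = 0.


Tangent line at P: 8 - 8*x = 0.

Step 1: f(1, 0) = 0, so P lies on C.
Step 2: partial derivatives
  f_x(x, y) = -3*x**2 - 4*x + 2*y**2 - 1, f_y(x, y) = 4*x*y + 6*y**2 + 4*y.
  f_x(P) = -8, f_y(P) = 0 (gradient nonzero, so P is smooth).
Step 3: tangent line at P: -8·(x − 1) + 0·(y − 0) = 0.
Expanding: 8 - 8*x = 0.


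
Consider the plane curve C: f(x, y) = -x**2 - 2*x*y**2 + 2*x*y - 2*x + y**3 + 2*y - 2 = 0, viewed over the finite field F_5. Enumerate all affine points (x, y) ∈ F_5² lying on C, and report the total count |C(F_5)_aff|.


Affine F_5-points: {(0, 2), (0, 4), (1, 0), (2, 0), (3, 3), (4, 2), (4, 4)}; count = 7.

For each of the 25 pairs (x, y) ∈ F_5², evaluate f(x, y) mod 5. Record the zeros.
  x = 0: [0↦3, 1↦1, 2↦0, 3↦1, 4↦0]  zeros at y ∈ {2, 4}
  x = 1: [0↦0, 1↦3, 2↦3, 3↦1, 4↦3]  zeros at y ∈ {0}
  x = 2: [0↦0, 1↦3, 2↦4, 3↦4, 4↦4]  zeros at y ∈ {0}
  x = 3: [0↦3, 1↦1, 2↦3, 3↦0, 4↦3]  zeros at y ∈ {3}
  x = 4: [0↦4, 1↦2, 2↦0, 3↦4, 4↦0]  zeros at y ∈ {2, 4}
Collecting zeros: affine points = {(0, 2), (0, 4), (1, 0), (2, 0), (3, 3), (4, 2), (4, 4)}.
Total count |C(F_5)_aff| = 7.


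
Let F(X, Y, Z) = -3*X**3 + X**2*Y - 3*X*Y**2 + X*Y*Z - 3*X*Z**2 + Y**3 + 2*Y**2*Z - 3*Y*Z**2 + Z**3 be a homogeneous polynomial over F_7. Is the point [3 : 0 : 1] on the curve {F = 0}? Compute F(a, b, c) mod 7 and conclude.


F(3,0,1) ≡ 2 (mod 7); P is NOT on the curve.

Evaluate F(3, 0, 1) term-by-term (mod 7).
  -3*X**3 ↦ -3·27·1·1 = -81
  X**2*Y ↦ 1·9·0·1 = 0
  -3*X*Y**2 ↦ -3·3·0·1 = 0
  X*Y*Z ↦ 1·3·0·1 = 0
  -3*X*Z**2 ↦ -3·3·1·1 = -9
  Y**3 ↦ 1·1·0·1 = 0
  2*Y**2*Z ↦ 2·1·0·1 = 0
  -3*Y*Z**2 ↦ -3·1·0·1 = 0
  Z**3 ↦ 1·1·1·1 = 1
Sum: F(3, 0, 1) = (-81) + (0) + (0) + (0) + (-9) + (0) + (0) + (0) + (1) = -89.
Reducing mod 7: -89 ≡ 2 (mod 7).
Since F(a, b, c) ≡ 2 ≠ 0 (mod 7), P does NOT lie on the curve.


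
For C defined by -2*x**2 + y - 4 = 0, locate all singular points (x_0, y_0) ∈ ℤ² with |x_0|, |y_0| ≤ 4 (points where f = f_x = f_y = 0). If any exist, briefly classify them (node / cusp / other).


No singular points in the scanned grid; C is smooth there.

Compute partial derivatives:
  f_x = -4*x.
  f_y = 1.
f_y = 1 is a nonzero constant, so f_y never vanishes: no point (x, y) can satisfy f = f_x = f_y = 0. In particular no (x, y) ∈ {−4, ..., 4}² is singular; the curve is smooth.


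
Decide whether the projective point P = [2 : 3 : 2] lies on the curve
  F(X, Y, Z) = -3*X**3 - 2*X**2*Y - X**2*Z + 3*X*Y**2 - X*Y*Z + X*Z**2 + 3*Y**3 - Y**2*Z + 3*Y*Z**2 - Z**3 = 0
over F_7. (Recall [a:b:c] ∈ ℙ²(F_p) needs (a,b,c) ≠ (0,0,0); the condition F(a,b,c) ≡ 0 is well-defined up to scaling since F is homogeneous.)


F(2,3,2) ≡ 1 (mod 7); P is NOT on the curve.

Evaluate F(2, 3, 2) term-by-term (mod 7).
  -3*X**3 ↦ -3·8·1·1 = -24
  -2*X**2*Y ↦ -2·4·3·1 = -24
  -X**2*Z ↦ -1·4·1·2 = -8
  3*X*Y**2 ↦ 3·2·9·1 = 54
  -X*Y*Z ↦ -1·2·3·2 = -12
  X*Z**2 ↦ 1·2·1·4 = 8
  3*Y**3 ↦ 3·1·27·1 = 81
  -Y**2*Z ↦ -1·1·9·2 = -18
  3*Y*Z**2 ↦ 3·1·3·4 = 36
  -Z**3 ↦ -1·1·1·8 = -8
Sum: F(2, 3, 2) = (-24) + (-24) + (-8) + (54) + (-12) + (8) + (81) + (-18) + (36) + (-8) = 85.
Reducing mod 7: 85 ≡ 1 (mod 7).
Since F(a, b, c) ≡ 1 ≠ 0 (mod 7), P does NOT lie on the curve.


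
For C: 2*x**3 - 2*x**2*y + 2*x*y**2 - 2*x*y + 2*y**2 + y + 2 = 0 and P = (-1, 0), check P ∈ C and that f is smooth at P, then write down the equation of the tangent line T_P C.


Tangent line at P: 6*x + y + 6 = 0.

Step 1: f(-1, 0) = 0, so P lies on C.
Step 2: partial derivatives
  f_x(x, y) = 6*x**2 - 4*x*y + 2*y**2 - 2*y, f_y(x, y) = -2*x**2 + 4*x*y - 2*x + 4*y + 1.
  f_x(P) = 6, f_y(P) = 1 (gradient nonzero, so P is smooth).
Step 3: tangent line at P: 6·(x − -1) + 1·(y − 0) = 0.
Expanding: 6*x + y + 6 = 0.


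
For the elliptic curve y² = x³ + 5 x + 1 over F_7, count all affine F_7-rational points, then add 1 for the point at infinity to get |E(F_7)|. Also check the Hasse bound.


Affine points = {(0, 1), (0, 6), (1, 0), (3, 1), (3, 6), (4, 1), (4, 6), (5, 2), (5, 5), (6, 3), (6, 4)}; affine count = 11; |E(F_7)| = 12.

Discriminant check: Δ ∝ 4a³ + 27b² = 4·5³ + 27·1² = 4·125 + 27·1 ≡ 2 (mod 7). Nonzero ⇒ E is nonsingular.
For each x ∈ F_7, compute rhs = x³ + 5·x + 1 mod 7, then count y ∈ F_7 with y² ≡ rhs.
  x = 0: rhs = 1, matching y values: 1, 6 (2 points).
  x = 1: rhs = 0, matching y values: 0 (1 points).
  x = 2: rhs = 5, matching y values: none (0 points).
  x = 3: rhs = 1, matching y values: 1, 6 (2 points).
  x = 4: rhs = 1, matching y values: 1, 6 (2 points).
  x = 5: rhs = 4, matching y values: 2, 5 (2 points).
  x = 6: rhs = 2, matching y values: 3, 4 (2 points).
Total affine count: 11.
Full point count |E(F_7)| = 11 + 1 = 12.
Hasse bound: |12 − (7+1)| = |4| = 4 ≤ 2√7 ≈ 5.2915 ✓.


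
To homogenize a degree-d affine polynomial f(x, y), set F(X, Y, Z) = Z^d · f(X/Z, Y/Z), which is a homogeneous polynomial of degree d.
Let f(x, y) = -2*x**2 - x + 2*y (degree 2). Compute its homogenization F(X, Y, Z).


F(X, Y, Z) = -2*X**2 - X*Z + 2*Y*Z

deg(f) = 2.
Substitute x = X/Z, y = Y/Z into f, then multiply by Z^2.
  monomial -2·x^2·y^0 ↦ -2·X^2·Y^0·Z^0.
  monomial -1·x^1·y^0 ↦ -1·X^1·Y^0·Z^1.
  monomial 2·x^0·y^1 ↦ 2·X^0·Y^1·Z^1.
Collecting: F(X, Y, Z) = -2*X**2 - X*Z + 2*Y*Z.


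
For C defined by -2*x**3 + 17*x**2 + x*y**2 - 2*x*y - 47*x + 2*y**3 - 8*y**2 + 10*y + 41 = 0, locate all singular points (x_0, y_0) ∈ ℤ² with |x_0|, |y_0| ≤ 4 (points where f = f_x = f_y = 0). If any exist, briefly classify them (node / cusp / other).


Singular points: {(3, 1)}; classification: node.

Compute partial derivatives:
  f_x = -6*x**2 + 34*x + y**2 - 2*y - 47.
  f_y = 2*x*y - 2*x + 6*y**2 - 16*y + 10.
Scan x_0 ∈ {−4, ..., 4}. For each x_0, f_y(x_0, y) is a polynomial in y; find its integer roots y ∈ {−4, ..., 4}, then test f_x and f at those candidates.
  x = -4: f_y(-4, y) = 6*y**2 - 24*y + 18; vanishes at y ∈ {1, 3}. (-4, 1): f_x = -280 ≠ 0; (-4, 3): f_x = -276 ≠ 0.
  x = -3: f_y(-3, y) = 6*y**2 - 22*y + 16; vanishes at y ∈ {1}. (-3, 1): f_x = -204 ≠ 0.
  x = -2: f_y(-2, y) = 6*y**2 - 20*y + 14; vanishes at y ∈ {1}. (-2, 1): f_x = -140 ≠ 0.
  x = -1: f_y(-1, y) = 6*y**2 - 18*y + 12; vanishes at y ∈ {1, 2}. (-1, 1): f_x = -88 ≠ 0; (-1, 2): f_x = -87 ≠ 0.
  x = 0: f_y(0, y) = 6*y**2 - 16*y + 10; vanishes at y ∈ {1}. (0, 1): f_x = -48 ≠ 0.
  x = 1: f_y(1, y) = 6*y**2 - 14*y + 8; vanishes at y ∈ {1}. (1, 1): f_x = -20 ≠ 0.
  x = 2: f_y(2, y) = 6*y**2 - 12*y + 6; vanishes at y ∈ {1}. (2, 1): f_x = -4 ≠ 0.
  x = 3: f_y(3, y) = 6*y**2 - 10*y + 4; vanishes at y ∈ {1}. (3, 1): f_x = 0, f = 0 — SINGULAR.
  x = 4: f_y(4, y) = 6*y**2 - 8*y + 2; vanishes at y ∈ {1}. (4, 1): f_x = -8 ≠ 0.
Only singular point on the grid: (3, 1).
Classify: substitute x = 3 + u, y = 1 + v and expand: f = -2*u**3 - u**2 + u*v**2 + 2*v**3 + v**2.
No constant or linear terms (consistent with a singular point). Quadratic part: -u**2 + v**2. Cubic part: -2*u**3 + u*v**2 + 2*v**3.
The quadratic part v**2 - u**2 = (v − u)(v + u) splits into two distinct linear factors, so there are two distinct tangent lines y − 1 = ±(x − 3) — this is a node (ordinary double point).
Classification: node.


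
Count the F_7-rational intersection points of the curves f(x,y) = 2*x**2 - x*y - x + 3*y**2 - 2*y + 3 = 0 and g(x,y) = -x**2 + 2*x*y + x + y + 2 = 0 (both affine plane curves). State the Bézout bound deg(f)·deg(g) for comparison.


Common zeros: ∅; count = 0; Bézout bound = 4.

deg(f) = 2, deg(g) = 2, so Bézout bound = 4.
Scan x ∈ F_7. For each x, list the y ∈ F_7 with f(x, y) ≡ 0 and those with g(x, y) ≡ 0 (mod 7); the common zeros in that column are the intersection.
  x = 0: f ≡ 0 at y ∈ ∅; g ≡ 0 at y ∈ {5}; common: ∅.
  x = 1: f ≡ 0 at y ∈ ∅; g ≡ 0 at y ∈ {4}; common: ∅.
  x = 2: f ≡ 0 at y ∈ ∅; g ≡ 0 at y ∈ {0}; common: ∅.
  x = 3: f ≡ 0 at y ∈ ∅; g ≡ 0 at y ∈ ∅; common: ∅.
  x = 4: f ≡ 0 at y ∈ {1}; g ≡ 0 at y ∈ {5}; common: ∅.
  x = 5: f ≡ 0 at y ∈ ∅; g ≡ 0 at y ∈ {1}; common: ∅.
  x = 6: f ≡ 0 at y ∈ ∅; g ≡ 0 at y ∈ {0}; common: ∅.
Collecting: common zeros = ∅, so the count is 0.
Comparison with the Bézout bound: 0 ≤ 4 = deg(f)·deg(g), as expected for curves with no common component (the affine F_7-count falls short of the bound because intersections may lie at infinity, over extension fields, or carry multiplicity).


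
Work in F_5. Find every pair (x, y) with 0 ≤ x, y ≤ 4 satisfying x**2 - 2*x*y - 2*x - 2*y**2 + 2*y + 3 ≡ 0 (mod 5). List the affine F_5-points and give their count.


Affine F_5-points: {(1, 1), (1, 4), (3, 1), (3, 2), (4, 3), (4, 4)}; count = 6.

For each of the 25 pairs (x, y) ∈ F_5², evaluate f(x, y) mod 5. Record the zeros.
  x = 0: [0↦3, 1↦3, 2↦4, 3↦1, 4↦4]  zeros at y ∈ ∅
  x = 1: [0↦2, 1↦0, 2↦4, 3↦4, 4↦0]  zeros at y ∈ {1, 4}
  x = 2: [0↦3, 1↦4, 2↦1, 3↦4, 4↦3]  zeros at y ∈ ∅
  x = 3: [0↦1, 1↦0, 2↦0, 3↦1, 4↦3]  zeros at y ∈ {1, 2}
  x = 4: [0↦1, 1↦3, 2↦1, 3↦0, 4↦0]  zeros at y ∈ {3, 4}
Collecting zeros: affine points = {(1, 1), (1, 4), (3, 1), (3, 2), (4, 3), (4, 4)}.
Total count |C(F_5)_aff| = 6.


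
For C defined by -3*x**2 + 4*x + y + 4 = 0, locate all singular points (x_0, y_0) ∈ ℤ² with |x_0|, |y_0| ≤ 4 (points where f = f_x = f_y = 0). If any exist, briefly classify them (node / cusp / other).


No singular points in the scanned grid; C is smooth there.

Compute partial derivatives:
  f_x = 4 - 6*x.
  f_y = 1.
f_y = 1 is a nonzero constant, so f_y never vanishes: no point (x, y) can satisfy f = f_x = f_y = 0. In particular no (x, y) ∈ {−4, ..., 4}² is singular; the curve is smooth.


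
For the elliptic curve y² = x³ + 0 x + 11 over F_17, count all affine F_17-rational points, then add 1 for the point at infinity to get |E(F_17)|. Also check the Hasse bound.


Affine points = {(2, 6), (2, 11), (3, 2), (3, 15), (5, 0), (8, 8), (8, 9), (9, 3), (9, 14), (10, 5), (10, 12), (11, 4), (11, 13), (13, 7), (13, 10), (14, 1), (14, 16)}; affine count = 17; |E(F_17)| = 18.

Discriminant check: Δ ∝ 4a³ + 27b² = 4·0³ + 27·11² = 4·0 + 27·121 ≡ 3 (mod 17). Nonzero ⇒ E is nonsingular.
For each x ∈ F_17, compute rhs = x³ + 0·x + 11 mod 17, then count y ∈ F_17 with y² ≡ rhs.
  x = 0: rhs = 11, matching y values: none (0 points).
  x = 1: rhs = 12, matching y values: none (0 points).
  x = 2: rhs = 2, matching y values: 6, 11 (2 points).
  x = 3: rhs = 4, matching y values: 2, 15 (2 points).
  x = 4: rhs = 7, matching y values: none (0 points).
  x = 5: rhs = 0, matching y values: 0 (1 points).
  x = 6: rhs = 6, matching y values: none (0 points).
  x = 7: rhs = 14, matching y values: none (0 points).
  x = 8: rhs = 13, matching y values: 8, 9 (2 points).
  x = 9: rhs = 9, matching y values: 3, 14 (2 points).
  x = 10: rhs = 8, matching y values: 5, 12 (2 points).
  x = 11: rhs = 16, matching y values: 4, 13 (2 points).
  x = 12: rhs = 5, matching y values: none (0 points).
  x = 13: rhs = 15, matching y values: 7, 10 (2 points).
  x = 14: rhs = 1, matching y values: 1, 16 (2 points).
  x = 15: rhs = 3, matching y values: none (0 points).
  x = 16: rhs = 10, matching y values: none (0 points).
Total affine count: 17.
Full point count |E(F_17)| = 17 + 1 = 18.
Hasse bound: |18 − (17+1)| = |0| = 0 ≤ 2√17 ≈ 8.2462 ✓.


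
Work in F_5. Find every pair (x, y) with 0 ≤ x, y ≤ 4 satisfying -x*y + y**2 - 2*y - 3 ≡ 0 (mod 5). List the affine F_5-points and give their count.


Affine F_5-points: {(0, 3), (0, 4), (1, 1), (1, 2)}; count = 4.

For each of the 25 pairs (x, y) ∈ F_5², evaluate f(x, y) mod 5. Record the zeros.
  x = 0: [0↦2, 1↦1, 2↦2, 3↦0, 4↦0]  zeros at y ∈ {3, 4}
  x = 1: [0↦2, 1↦0, 2↦0, 3↦2, 4↦1]  zeros at y ∈ {1, 2}
  x = 2: [0↦2, 1↦4, 2↦3, 3↦4, 4↦2]  zeros at y ∈ ∅
  x = 3: [0↦2, 1↦3, 2↦1, 3↦1, 4↦3]  zeros at y ∈ ∅
  x = 4: [0↦2, 1↦2, 2↦4, 3↦3, 4↦4]  zeros at y ∈ ∅
Collecting zeros: affine points = {(0, 3), (0, 4), (1, 1), (1, 2)}.
Total count |C(F_5)_aff| = 4.


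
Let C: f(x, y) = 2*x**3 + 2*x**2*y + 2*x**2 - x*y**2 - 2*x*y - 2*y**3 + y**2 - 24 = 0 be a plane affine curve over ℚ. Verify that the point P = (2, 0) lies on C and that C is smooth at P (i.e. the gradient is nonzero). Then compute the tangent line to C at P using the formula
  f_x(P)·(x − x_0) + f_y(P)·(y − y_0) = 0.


Tangent line at P: 32*x + 4*y - 64 = 0.

Step 1: f(2, 0) = 0, so P lies on C.
Step 2: partial derivatives
  f_x(x, y) = 6*x**2 + 4*x*y + 4*x - y**2 - 2*y, f_y(x, y) = 2*x**2 - 2*x*y - 2*x - 6*y**2 + 2*y.
  f_x(P) = 32, f_y(P) = 4 (gradient nonzero, so P is smooth).
Step 3: tangent line at P: 32·(x − 2) + 4·(y − 0) = 0.
Expanding: 32*x + 4*y - 64 = 0.


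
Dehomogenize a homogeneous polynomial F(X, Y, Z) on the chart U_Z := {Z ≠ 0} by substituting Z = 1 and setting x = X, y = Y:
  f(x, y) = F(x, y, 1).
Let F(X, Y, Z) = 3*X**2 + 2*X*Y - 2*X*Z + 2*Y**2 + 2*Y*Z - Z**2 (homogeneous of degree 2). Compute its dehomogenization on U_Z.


f(x, y) = 3*x**2 + 2*x*y - 2*x + 2*y**2 + 2*y - 1

On U_Z we set Z = 1. Each monomial c·X^i·Y^j·Z^k in F becomes c·x^i·y^j·1^k = c·x^i·y^j.
Substituting Z = 1: F(X, Y, 1) = 3*x**2 + 2*x*y - 2*x + 2*y**2 + 2*y - 1.
Note: deg(f) ≤ deg(F) = 2; strict inequality happens when F is divisible by Z (lost terms).


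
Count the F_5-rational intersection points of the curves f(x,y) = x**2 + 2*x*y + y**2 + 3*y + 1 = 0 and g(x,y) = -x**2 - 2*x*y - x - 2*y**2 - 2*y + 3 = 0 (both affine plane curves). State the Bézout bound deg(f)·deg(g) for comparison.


Common zeros: ∅; count = 0; Bézout bound = 4.

deg(f) = 2, deg(g) = 2, so Bézout bound = 4.
Scan x ∈ F_5. For each x, list the y ∈ F_5 with f(x, y) ≡ 0 and those with g(x, y) ≡ 0 (mod 5); the common zeros in that column are the intersection.
  x = 0: f ≡ 0 at y ∈ {1}; g ≡ 0 at y ∈ ∅; common: ∅.
  x = 1: f ≡ 0 at y ∈ ∅; g ≡ 0 at y ∈ {1, 2}; common: ∅.
  x = 2: f ≡ 0 at y ∈ {0, 3}; g ≡ 0 at y ∈ ∅; common: ∅.
  x = 3: f ≡ 0 at y ∈ {0, 1}; g ≡ 0 at y ∈ ∅; common: ∅.
  x = 4: f ≡ 0 at y ∈ ∅; g ≡ 0 at y ∈ {2, 3}; common: ∅.
Collecting: common zeros = ∅, so the count is 0.
Comparison with the Bézout bound: 0 ≤ 4 = deg(f)·deg(g), as expected for curves with no common component (the affine F_5-count falls short of the bound because intersections may lie at infinity, over extension fields, or carry multiplicity).


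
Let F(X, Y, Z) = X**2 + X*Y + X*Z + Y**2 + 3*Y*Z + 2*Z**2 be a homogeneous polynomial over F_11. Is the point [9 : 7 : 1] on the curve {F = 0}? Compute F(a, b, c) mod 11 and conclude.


F(9,7,1) ≡ 5 (mod 11); P is NOT on the curve.

Evaluate F(9, 7, 1) term-by-term (mod 11).
  X**2 ↦ 1·81·1·1 = 81
  X*Y ↦ 1·9·7·1 = 63
  X*Z ↦ 1·9·1·1 = 9
  Y**2 ↦ 1·1·49·1 = 49
  3*Y*Z ↦ 3·1·7·1 = 21
  2*Z**2 ↦ 2·1·1·1 = 2
Sum: F(9, 7, 1) = (81) + (63) + (9) + (49) + (21) + (2) = 225.
Reducing mod 11: 225 ≡ 5 (mod 11).
Since F(a, b, c) ≡ 5 ≠ 0 (mod 11), P does NOT lie on the curve.


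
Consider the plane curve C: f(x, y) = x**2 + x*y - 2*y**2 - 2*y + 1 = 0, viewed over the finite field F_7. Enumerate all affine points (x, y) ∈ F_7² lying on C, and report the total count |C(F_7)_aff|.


Affine F_7-points: {(3, 5), (3, 6), (4, 4), (5, 6), (6, 4), (6, 5)}; count = 6.

For each of the 49 pairs (x, y) ∈ F_7², evaluate f(x, y) mod 7. Record the zeros.
  x = 0: [0↦1, 1↦4, 2↦3, 3↦5, 4↦3, 5↦4, 6↦1]  zeros at y ∈ ∅
  x = 1: [0↦2, 1↦6, 2↦6, 3↦2, 4↦1, 5↦3, 6↦1]  zeros at y ∈ ∅
  x = 2: [0↦5, 1↦3, 2↦4, 3↦1, 4↦1, 5↦4, 6↦3]  zeros at y ∈ ∅
  x = 3: [0↦3, 1↦2, 2↦4, 3↦2, 4↦3, 5↦0, 6↦0]  zeros at y ∈ {5, 6}
  x = 4: [0↦3, 1↦3, 2↦6, 3↦5, 4↦0, 5↦5, 6↦6]  zeros at y ∈ {4}
  x = 5: [0↦5, 1↦6, 2↦3, 3↦3, 4↦6, 5↦5, 6↦0]  zeros at y ∈ {6}
  x = 6: [0↦2, 1↦4, 2↦2, 3↦3, 4↦0, 5↦0, 6↦3]  zeros at y ∈ {4, 5}
Collecting zeros: affine points = {(3, 5), (3, 6), (4, 4), (5, 6), (6, 4), (6, 5)}.
Total count |C(F_7)_aff| = 6.


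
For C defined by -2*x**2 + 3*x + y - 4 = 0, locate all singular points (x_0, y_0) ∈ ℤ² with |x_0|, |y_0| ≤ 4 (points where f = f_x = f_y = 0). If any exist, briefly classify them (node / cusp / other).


No singular points in the scanned grid; C is smooth there.

Compute partial derivatives:
  f_x = 3 - 4*x.
  f_y = 1.
f_y = 1 is a nonzero constant, so f_y never vanishes: no point (x, y) can satisfy f = f_x = f_y = 0. In particular no (x, y) ∈ {−4, ..., 4}² is singular; the curve is smooth.


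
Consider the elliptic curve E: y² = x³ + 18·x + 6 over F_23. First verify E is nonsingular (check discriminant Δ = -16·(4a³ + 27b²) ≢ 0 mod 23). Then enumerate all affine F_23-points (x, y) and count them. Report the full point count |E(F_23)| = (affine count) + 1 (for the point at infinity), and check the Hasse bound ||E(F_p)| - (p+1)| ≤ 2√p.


Affine points = {(0, 11), (0, 12), (1, 5), (1, 18), (2, 2), (2, 21), (3, 8), (3, 15), (4, 2), (4, 21), (6, 10), (6, 13), (8, 8), (8, 15), (9, 0), (10, 6), (10, 17), (12, 8), (12, 15), (14, 9), (14, 14), (17, 2), (17, 21), (19, 10), (19, 13), (21, 10), (21, 13)}; affine count = 27; |E(F_23)| = 28.

Discriminant check: Δ ∝ 4a³ + 27b² = 4·18³ + 27·6² = 4·5832 + 27·36 ≡ 12 (mod 23). Nonzero ⇒ E is nonsingular.
For each x ∈ F_23, compute rhs = x³ + 18·x + 6 mod 23, then count y ∈ F_23 with y² ≡ rhs.
  x = 0: rhs = 6, matching y values: 11, 12 (2 points).
  x = 1: rhs = 2, matching y values: 5, 18 (2 points).
  x = 2: rhs = 4, matching y values: 2, 21 (2 points).
  x = 3: rhs = 18, matching y values: 8, 15 (2 points).
  x = 4: rhs = 4, matching y values: 2, 21 (2 points).
  x = 5: rhs = 14, matching y values: none (0 points).
  x = 6: rhs = 8, matching y values: 10, 13 (2 points).
  x = 7: rhs = 15, matching y values: none (0 points).
  x = 8: rhs = 18, matching y values: 8, 15 (2 points).
  x = 9: rhs = 0, matching y values: 0 (1 points).
  x = 10: rhs = 13, matching y values: 6, 17 (2 points).
  x = 11: rhs = 17, matching y values: none (0 points).
  x = 12: rhs = 18, matching y values: 8, 15 (2 points).
  x = 13: rhs = 22, matching y values: none (0 points).
  x = 14: rhs = 12, matching y values: 9, 14 (2 points).
  x = 15: rhs = 17, matching y values: none (0 points).
  x = 16: rhs = 20, matching y values: none (0 points).
  x = 17: rhs = 4, matching y values: 2, 21 (2 points).
  x = 18: rhs = 21, matching y values: none (0 points).
  x = 19: rhs = 8, matching y values: 10, 13 (2 points).
  x = 20: rhs = 17, matching y values: none (0 points).
  x = 21: rhs = 8, matching y values: 10, 13 (2 points).
  x = 22: rhs = 10, matching y values: none (0 points).
Total affine count: 27.
Full point count |E(F_23)| = 27 + 1 = 28.
Hasse bound: |28 − (23+1)| = |4| = 4 ≤ 2√23 ≈ 9.5917 ✓.


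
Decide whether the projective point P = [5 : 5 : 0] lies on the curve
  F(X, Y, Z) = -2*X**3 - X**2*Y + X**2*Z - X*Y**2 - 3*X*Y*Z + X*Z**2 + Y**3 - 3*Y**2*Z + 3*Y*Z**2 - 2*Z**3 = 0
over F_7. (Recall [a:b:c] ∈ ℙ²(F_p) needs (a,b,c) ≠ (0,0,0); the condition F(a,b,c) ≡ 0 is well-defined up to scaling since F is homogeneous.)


F(5,5,0) ≡ 3 (mod 7); P is NOT on the curve.

Evaluate F(5, 5, 0) term-by-term (mod 7).
  -2*X**3 ↦ -2·125·1·1 = -250
  -X**2*Y ↦ -1·25·5·1 = -125
  X**2*Z ↦ 1·25·1·0 = 0
  -X*Y**2 ↦ -1·5·25·1 = -125
  -3*X*Y*Z ↦ -3·5·5·0 = 0
  X*Z**2 ↦ 1·5·1·0 = 0
  Y**3 ↦ 1·1·125·1 = 125
  -3*Y**2*Z ↦ -3·1·25·0 = 0
  3*Y*Z**2 ↦ 3·1·5·0 = 0
  -2*Z**3 ↦ -2·1·1·0 = 0
Sum: F(5, 5, 0) = (-250) + (-125) + (0) + (-125) + (0) + (0) + (125) + (0) + (0) + (0) = -375.
Reducing mod 7: -375 ≡ 3 (mod 7).
Since F(a, b, c) ≡ 3 ≠ 0 (mod 7), P does NOT lie on the curve.


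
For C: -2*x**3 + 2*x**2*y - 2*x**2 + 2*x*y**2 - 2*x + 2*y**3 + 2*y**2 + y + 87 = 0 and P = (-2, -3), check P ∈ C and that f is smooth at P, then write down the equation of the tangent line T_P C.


Tangent line at P: 24*x + 75*y + 273 = 0.

Step 1: f(-2, -3) = 0, so P lies on C.
Step 2: partial derivatives
  f_x(x, y) = -6*x**2 + 4*x*y - 4*x + 2*y**2 - 2, f_y(x, y) = 2*x**2 + 4*x*y + 6*y**2 + 4*y + 1.
  f_x(P) = 24, f_y(P) = 75 (gradient nonzero, so P is smooth).
Step 3: tangent line at P: 24·(x − -2) + 75·(y − -3) = 0.
Expanding: 24*x + 75*y + 273 = 0.


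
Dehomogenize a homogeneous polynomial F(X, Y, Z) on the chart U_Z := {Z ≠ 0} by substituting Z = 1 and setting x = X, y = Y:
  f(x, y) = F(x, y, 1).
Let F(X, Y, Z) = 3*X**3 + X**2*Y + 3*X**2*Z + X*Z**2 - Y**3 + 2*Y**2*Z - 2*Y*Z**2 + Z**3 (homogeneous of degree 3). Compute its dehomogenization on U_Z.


f(x, y) = 3*x**3 + x**2*y + 3*x**2 + x - y**3 + 2*y**2 - 2*y + 1

On U_Z we set Z = 1. Each monomial c·X^i·Y^j·Z^k in F becomes c·x^i·y^j·1^k = c·x^i·y^j.
Substituting Z = 1: F(X, Y, 1) = 3*x**3 + x**2*y + 3*x**2 + x - y**3 + 2*y**2 - 2*y + 1.
Note: deg(f) ≤ deg(F) = 3; strict inequality happens when F is divisible by Z (lost terms).
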